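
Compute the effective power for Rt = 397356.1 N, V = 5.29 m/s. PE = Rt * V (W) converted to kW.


Formula: PE = Rt * V / 1000 (kW)
Step 1 — PE (W) = 397356.1 * 5.29 = 2102013.769 W
Step 2 — PE (kW) = 2102013.769 / 1000 ≈ 2102.0 kW (5 s.f.)

2102.0 kW


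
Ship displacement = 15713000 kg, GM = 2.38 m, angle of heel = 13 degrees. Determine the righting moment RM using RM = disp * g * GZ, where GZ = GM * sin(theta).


Formula: GZ = GM * sin(theta); RM = disp * g * GZ
Step 1 — GZ = 2.38 * sin(13°) = 2.38 * 0.224951 = 0.535383 m
Step 2 — RM = 15713000 * 9.81 * 0.535383 ≈ 82526000 N·m (5 s.f.)

82526000 N·m


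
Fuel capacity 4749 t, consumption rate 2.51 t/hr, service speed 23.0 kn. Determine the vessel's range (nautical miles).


Formula: endurance = fuel / rate; range = endurance * speed
Step 1 — endurance = 4749 / 2.51 = 1892.0319 hours
Step 2 — range = 1892.0319 * 23.0 ≈ 43517 nautical miles (5 s.f.)

43517 NM


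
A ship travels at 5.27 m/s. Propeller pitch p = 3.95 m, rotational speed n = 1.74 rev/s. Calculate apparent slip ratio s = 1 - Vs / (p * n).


Formula: s = 1 - Vs / (p * n)
Step 1 — p * n = 3.95 * 1.74 = 6.873
Step 2 — Vs / (p*n) = 5.27 / 6.873 = 0.766769 (6 d.p.)
Step 3 — s = 1 - 0.766769 = 0.233231

0.233231


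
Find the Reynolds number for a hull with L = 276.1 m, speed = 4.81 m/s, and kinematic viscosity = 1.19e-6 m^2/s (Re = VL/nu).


Formula: Re = V * L / nu
Step 1 — V * L = 4.81 * 276.1 = 1328.041 m^2/s
Step 2 — Re = 1328.041 / 1.19e-6 = 1.12e+09

1.12e+09


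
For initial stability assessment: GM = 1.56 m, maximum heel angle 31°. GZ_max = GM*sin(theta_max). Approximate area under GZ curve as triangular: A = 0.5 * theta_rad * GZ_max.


Formula: GZ_max = GM * sin(theta); Area = 0.5 * theta_rad * GZ_max
Step 1 — GZ_max = 1.56 * sin(31°) = 1.56 * 0.515038 = 0.803459 m
Step 2 — theta_rad = 31 * pi/180 = 0.541052 rad
Step 3 — Area = 0.5 * 0.541052 * 0.803459 ≈ 0.21736 m·rad (5 s.f.)

0.21736 m·rad


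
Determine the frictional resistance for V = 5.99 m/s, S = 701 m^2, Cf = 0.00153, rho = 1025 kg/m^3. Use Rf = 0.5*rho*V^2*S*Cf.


Formula: Rf = 0.5 * rho * V^2 * S * Cf
Step 1 — V^2 = 5.99^2 = 35.8801
Step 2 — 0.5 * rho * V^2 = 0.5 * 1025 * 35.8801 = 18388.55125
Step 3 — Rf = 18388.55125 * 701 * 0.00153 ≈ 19722 N (5 s.f.)

19722 N


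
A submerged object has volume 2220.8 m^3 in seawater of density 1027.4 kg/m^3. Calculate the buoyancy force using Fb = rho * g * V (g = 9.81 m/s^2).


Formula: Fb = rho * g * V
Substituting: Fb = 1027.4 * 9.81 * 2220.8
Intermediate: 1027.4 * 9.81 = 10078.794
Result: Fb = 10078.794 * 2220.8 ≈ 22383000 N (5 s.f.)

22383000 N


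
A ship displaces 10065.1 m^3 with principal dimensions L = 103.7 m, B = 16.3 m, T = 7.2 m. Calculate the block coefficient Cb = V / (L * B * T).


Formula: Cb = V / (L * B * T)
Step 1 — L * B * T = 103.7 * 16.3 * 7.2 = 12170.232 m^3
Step 2 — Cb = 10065.1 / 12170.232 ≈ 0.82703 (5 s.f.)

0.82703


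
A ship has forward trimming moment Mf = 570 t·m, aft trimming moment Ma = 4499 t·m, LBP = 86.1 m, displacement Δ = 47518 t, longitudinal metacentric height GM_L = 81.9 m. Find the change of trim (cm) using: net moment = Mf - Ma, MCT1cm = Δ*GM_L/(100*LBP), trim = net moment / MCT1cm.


Formula: net trimming moment = Mf - Ma; MCT1cm = Δ*GM_L/(100*LBP); trim = net moment / MCT1cm
Step 1 — net trimming moment = 570 - 4499 = -3929 t·m
Step 2 — MCT1cm = 47518 * 81.9 / (100 * 86.1) = 452.0005 t·m/cm
Step 3 — trim = -3929 / 452.0005 ≈ -8.6925 cm (5 s.f.)

-8.6925 cm


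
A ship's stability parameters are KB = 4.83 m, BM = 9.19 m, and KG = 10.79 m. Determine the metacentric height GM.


Formula: GM = KB + BM - KG
Step 1 — KM = KB + BM = 4.83 + 9.19 = 14.02 m
Step 2 — GM = KM - KG = 14.02 - 10.79 = 3.23 m

3.23 m


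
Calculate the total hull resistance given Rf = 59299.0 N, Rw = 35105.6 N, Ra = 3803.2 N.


Formula: Rt = Rf + Rw + Ra
Substituting: Rt = 59299.0 + 35105.6 + 3803.2
Result: Rt = 98207.8 N

98207.8 N


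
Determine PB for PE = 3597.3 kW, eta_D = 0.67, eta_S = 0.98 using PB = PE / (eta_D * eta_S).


Formula: PB = PE / (eta_D * eta_S)
Step 1 — combined efficiency = eta_D * eta_S = 0.67 * 0.98 = 0.6566
Step 2 — PB = 3597.3 / 0.6566 ≈ 5478.7 kW (5 s.f.)

5478.7 kW


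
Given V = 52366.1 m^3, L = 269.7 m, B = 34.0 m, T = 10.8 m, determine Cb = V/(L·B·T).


Formula: Cb = V / (L * B * T)
Step 1 — L * B * T = 269.7 * 34.0 * 10.8 = 99033.84 m^3
Step 2 — Cb = 52366.1 / 99033.84 ≈ 0.52877 (5 s.f.)

0.52877


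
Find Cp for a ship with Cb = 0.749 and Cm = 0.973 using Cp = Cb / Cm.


Formula: Cp = Cb / Cm
Substituting: Cp = 0.749 / 0.973
Result: Cp ≈ 0.76978 (5 s.f.)

0.76978


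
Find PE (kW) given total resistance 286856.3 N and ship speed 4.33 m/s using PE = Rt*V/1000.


Formula: PE = Rt * V / 1000 (kW)
Step 1 — PE (W) = 286856.3 * 4.33 = 1242087.779 W
Step 2 — PE (kW) = 1242087.779 / 1000 ≈ 1242.1 kW (5 s.f.)

1242.1 kW


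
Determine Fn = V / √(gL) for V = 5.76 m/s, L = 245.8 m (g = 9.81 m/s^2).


Formula: Fn = V / sqrt(g * L)
Step 1 — g * L = 9.81 * 245.8 = 2411.298
Step 2 — sqrt(g * L) = sqrt(2411.298) = 49.104969
Step 3 — Fn = 5.76 / 49.104969 ≈ 0.11730 (5 s.f.)

0.11730


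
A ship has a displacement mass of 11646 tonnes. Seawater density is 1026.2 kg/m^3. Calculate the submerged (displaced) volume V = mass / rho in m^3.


Formula: V = mass / rho
Step 1 — convert tonnes to kg: 11646 t * 1000 = 11646000 kg
Step 2 — V = 11646000 / 1026.2 ≈ 11349 m^3 (5 s.f.)

11349 m^3


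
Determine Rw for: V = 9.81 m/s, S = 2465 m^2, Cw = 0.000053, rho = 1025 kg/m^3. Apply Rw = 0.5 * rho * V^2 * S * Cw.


Formula: Rw = 0.5 * rho * V^2 * S * Cw
Step 1 — V^2 = 9.81^2 = 96.2361
Step 2 — 0.5 * rho * V^2 = 0.5 * 1025 * 96.2361 = 49321.00125
Step 3 — Rw = 49321.00125 * 2465 * 0.000053 ≈ 6443.5 N (5 s.f.)

6443.5 N


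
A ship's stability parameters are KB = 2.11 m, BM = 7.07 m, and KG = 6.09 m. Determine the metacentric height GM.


Formula: GM = KB + BM - KG
Step 1 — KM = KB + BM = 2.11 + 7.07 = 9.18 m
Step 2 — GM = KM - KG = 9.18 - 6.09 = 3.09 m

3.09 m


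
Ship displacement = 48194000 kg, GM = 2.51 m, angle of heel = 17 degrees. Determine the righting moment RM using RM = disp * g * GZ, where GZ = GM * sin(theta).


Formula: GZ = GM * sin(theta); RM = disp * g * GZ
Step 1 — GZ = 2.51 * sin(17°) = 2.51 * 0.292372 = 0.733854 m
Step 2 — RM = 48194000 * 9.81 * 0.733854 ≈ 346950000 N·m (5 s.f.)

346950000 N·m


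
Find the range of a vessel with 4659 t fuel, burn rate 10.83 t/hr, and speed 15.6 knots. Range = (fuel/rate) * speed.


Formula: endurance = fuel / rate; range = endurance * speed
Step 1 — endurance = 4659 / 10.83 = 430.1939 hours
Step 2 — range = 430.1939 * 15.6 ≈ 6711.0 nautical miles (5 s.f.)

6711.0 NM


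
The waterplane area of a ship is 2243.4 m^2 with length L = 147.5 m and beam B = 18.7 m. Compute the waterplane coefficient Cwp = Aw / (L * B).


Formula: Cwp = Aw / (L * B)
Step 1 — L * B = 147.5 * 18.7 = 2758.25 m^2
Step 2 — Cwp = 2243.4 / 2758.25 ≈ 0.81334 (5 s.f.)

0.81334


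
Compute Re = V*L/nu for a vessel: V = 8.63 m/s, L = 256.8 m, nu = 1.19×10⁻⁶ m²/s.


Formula: Re = V * L / nu
Step 1 — V * L = 8.63 * 256.8 = 2216.184 m^2/s
Step 2 — Re = 2216.184 / 1.19e-6 = 1.86e+09

1.86e+09


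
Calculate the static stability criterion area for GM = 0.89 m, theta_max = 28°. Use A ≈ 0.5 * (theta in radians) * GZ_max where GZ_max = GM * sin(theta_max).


Formula: GZ_max = GM * sin(theta); Area = 0.5 * theta_rad * GZ_max
Step 1 — GZ_max = 0.89 * sin(28°) = 0.89 * 0.469472 = 0.41783 m
Step 2 — theta_rad = 28 * pi/180 = 0.488692 rad
Step 3 — Area = 0.5 * 0.488692 * 0.41783 ≈ 0.10210 m·rad (5 s.f.)

0.10210 m·rad


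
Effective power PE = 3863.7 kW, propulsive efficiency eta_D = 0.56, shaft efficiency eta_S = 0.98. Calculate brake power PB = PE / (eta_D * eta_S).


Formula: PB = PE / (eta_D * eta_S)
Step 1 — combined efficiency = eta_D * eta_S = 0.56 * 0.98 = 0.5488
Step 2 — PB = 3863.7 / 0.5488 ≈ 7040.3 kW (5 s.f.)

7040.3 kW


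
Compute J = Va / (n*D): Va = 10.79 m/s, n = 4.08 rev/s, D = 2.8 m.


Formula: J = Va / (n * D)
Step 1 — n * D = 4.08 * 2.8 = 11.424
Step 2 — J = 10.79 / 11.424 ≈ 0.94450 (5 s.f.)

0.94450


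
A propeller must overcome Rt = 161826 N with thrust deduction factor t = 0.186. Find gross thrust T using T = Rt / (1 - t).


Formula: T = Rt / (1 - t)
Step 1 — (1 - t) = 1 - 0.186 = 0.814
Step 2 — T = 161826 / 0.814 ≈ 198800 N (5 s.f.)

198800 N


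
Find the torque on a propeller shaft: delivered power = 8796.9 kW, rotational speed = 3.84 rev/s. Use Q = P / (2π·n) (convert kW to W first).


Formula: Q = P_W / (2 * pi * n)
Step 1 — P_W = 8796.9 kW * 1000 = 8796900.0 W
Step 2 — 2 * pi * n = 2 * pi * 3.84 = 24.127432
Step 3 — Q = 8796900.0 / 24.127432 ≈ 364600 N·m (5 s.f.)

364600 N·m


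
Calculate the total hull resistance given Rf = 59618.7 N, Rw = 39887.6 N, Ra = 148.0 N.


Formula: Rt = Rf + Rw + Ra
Substituting: Rt = 59618.7 + 39887.6 + 148.0
Result: Rt = 99654.3 N

99654.3 N


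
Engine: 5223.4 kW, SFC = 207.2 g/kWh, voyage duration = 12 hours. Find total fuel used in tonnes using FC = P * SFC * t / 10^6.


Formula: FC (tonnes) = P * SFC * t / 1,000,000
Step 1 — P * SFC * t = 5223.4 * 207.2 * 12 = 12987461.76 g
Step 2 — FC (tonnes) = 12987461.76 / 1,000,000 ≈ 12.987 tonnes (5 s.f.)

12.987 tonnes


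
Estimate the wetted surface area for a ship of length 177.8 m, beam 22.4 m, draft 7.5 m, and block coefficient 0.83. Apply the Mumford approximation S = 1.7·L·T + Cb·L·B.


Formula: S = 1.7*L*T + V/T with V = Cb*L*B*T, i.e. S = L * (1.7*T + Cb*B)
Step 1 — 1.7*T = 1.7 * 7.5 = 12.75 m
Step 2 — Cb*B = 0.83 * 22.4 = 18.592 m
Step 3 — 1.7*T + Cb*B = 12.75 + 18.592 = 31.342 m
Step 4 — S = 177.8 * 31.342 ≈ 5572.6 m^2 (5 s.f.)

5572.6 m^2


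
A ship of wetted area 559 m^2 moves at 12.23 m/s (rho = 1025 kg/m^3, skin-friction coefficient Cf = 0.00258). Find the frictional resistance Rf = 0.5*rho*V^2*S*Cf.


Formula: Rf = 0.5 * rho * V^2 * S * Cf
Step 1 — V^2 = 12.23^2 = 149.5729
Step 2 — 0.5 * rho * V^2 = 0.5 * 1025 * 149.5729 = 76656.11125
Step 3 — Rf = 76656.11125 * 559 * 0.00258 ≈ 110550 N (5 s.f.)

110550 N


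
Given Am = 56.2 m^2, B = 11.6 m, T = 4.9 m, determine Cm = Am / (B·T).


Formula: Cm = Am / (B * T)
Step 1 — B * T = 11.6 * 4.9 = 56.84 m^2
Step 2 — Cm = 56.2 / 56.84 ≈ 0.98874 (5 s.f.)

0.98874


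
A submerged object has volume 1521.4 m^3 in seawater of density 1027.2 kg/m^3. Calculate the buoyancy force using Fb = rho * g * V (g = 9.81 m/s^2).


Formula: Fb = rho * g * V
Substituting: Fb = 1027.2 * 9.81 * 1521.4
Intermediate: 1027.2 * 9.81 = 10076.832
Result: Fb = 10076.832 * 1521.4 ≈ 15331000 N (5 s.f.)

15331000 N


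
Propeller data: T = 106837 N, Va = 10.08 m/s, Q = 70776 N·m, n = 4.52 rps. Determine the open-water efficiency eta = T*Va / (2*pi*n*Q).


Formula: eta = T * Va / (2 * pi * n * Q)
Step 1 — numerator = T * Va = 106837 * 10.08 = 1076916.96
Step 2 — 2 * pi * n = 2 * pi * 4.52 = 28.399998
Step 3 — denominator = 28.399998 * 70776 = 2010038.26
Step 4 — eta = 1076916.96 / 2010038.26 ≈ 0.53577 (5 s.f.)

0.53577


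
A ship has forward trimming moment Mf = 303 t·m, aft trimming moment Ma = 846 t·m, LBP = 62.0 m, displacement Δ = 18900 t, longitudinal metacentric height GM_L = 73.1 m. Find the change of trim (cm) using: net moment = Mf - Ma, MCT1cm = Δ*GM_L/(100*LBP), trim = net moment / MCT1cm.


Formula: net trimming moment = Mf - Ma; MCT1cm = Δ*GM_L/(100*LBP); trim = net moment / MCT1cm
Step 1 — net trimming moment = 303 - 846 = -543 t·m
Step 2 — MCT1cm = 18900 * 73.1 / (100 * 62.0) = 222.8371 t·m/cm
Step 3 — trim = -543 / 222.8371 ≈ -2.4368 cm (5 s.f.)

-2.4368 cm


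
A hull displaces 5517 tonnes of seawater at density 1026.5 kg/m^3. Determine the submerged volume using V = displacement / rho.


Formula: V = mass / rho
Step 1 — convert tonnes to kg: 5517 t * 1000 = 5517000 kg
Step 2 — V = 5517000 / 1026.5 ≈ 5374.6 m^3 (5 s.f.)

5374.6 m^3


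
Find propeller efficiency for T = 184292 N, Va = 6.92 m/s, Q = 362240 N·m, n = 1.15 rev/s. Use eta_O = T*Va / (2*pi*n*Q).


Formula: eta = T * Va / (2 * pi * n * Q)
Step 1 — numerator = T * Va = 184292 * 6.92 = 1275300.64
Step 2 — 2 * pi * n = 2 * pi * 1.15 = 7.225663
Step 3 — denominator = 7.225663 * 362240 = 2617424.17
Step 4 — eta = 1275300.64 / 2617424.17 ≈ 0.48723 (5 s.f.)

0.48723


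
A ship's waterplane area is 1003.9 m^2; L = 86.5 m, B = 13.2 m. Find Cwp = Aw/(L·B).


Formula: Cwp = Aw / (L * B)
Step 1 — L * B = 86.5 * 13.2 = 1141.8 m^2
Step 2 — Cwp = 1003.9 / 1141.8 ≈ 0.87923 (5 s.f.)

0.87923


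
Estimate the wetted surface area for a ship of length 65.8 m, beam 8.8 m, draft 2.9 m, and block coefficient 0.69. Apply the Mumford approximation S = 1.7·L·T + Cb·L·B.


Formula: S = 1.7*L*T + V/T with V = Cb*L*B*T, i.e. S = L * (1.7*T + Cb*B)
Step 1 — 1.7*T = 1.7 * 2.9 = 4.93 m
Step 2 — Cb*B = 0.69 * 8.8 = 6.072 m
Step 3 — 1.7*T + Cb*B = 4.93 + 6.072 = 11.002 m
Step 4 — S = 65.8 * 11.002 ≈ 723.93 m^2 (5 s.f.)

723.93 m^2


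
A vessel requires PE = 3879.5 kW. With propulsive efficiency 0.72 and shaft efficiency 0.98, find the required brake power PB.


Formula: PB = PE / (eta_D * eta_S)
Step 1 — combined efficiency = eta_D * eta_S = 0.72 * 0.98 = 0.7056
Step 2 — PB = 3879.5 / 0.7056 ≈ 5498.2 kW (5 s.f.)

5498.2 kW


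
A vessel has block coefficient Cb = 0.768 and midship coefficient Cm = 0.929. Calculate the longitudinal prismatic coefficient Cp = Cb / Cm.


Formula: Cp = Cb / Cm
Substituting: Cp = 0.768 / 0.929
Result: Cp ≈ 0.82670 (5 s.f.)

0.82670


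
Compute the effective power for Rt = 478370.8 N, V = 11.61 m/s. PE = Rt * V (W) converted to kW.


Formula: PE = Rt * V / 1000 (kW)
Step 1 — PE (W) = 478370.8 * 11.61 = 5553884.988 W
Step 2 — PE (kW) = 5553884.988 / 1000 ≈ 5553.9 kW (5 s.f.)

5553.9 kW


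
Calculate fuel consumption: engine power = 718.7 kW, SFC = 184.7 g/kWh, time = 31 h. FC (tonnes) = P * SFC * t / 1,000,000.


Formula: FC (tonnes) = P * SFC * t / 1,000,000
Step 1 — P * SFC * t = 718.7 * 184.7 * 31 = 4115060.59 g
Step 2 — FC (tonnes) = 4115060.59 / 1,000,000 ≈ 4.1151 tonnes (5 s.f.)

4.1151 tonnes


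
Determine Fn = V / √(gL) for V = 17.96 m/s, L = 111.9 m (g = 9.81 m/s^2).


Formula: Fn = V / sqrt(g * L)
Step 1 — g * L = 9.81 * 111.9 = 1097.739
Step 2 — sqrt(g * L) = sqrt(1097.739) = 33.132145
Step 3 — Fn = 17.96 / 33.132145 ≈ 0.54207 (5 s.f.)

0.54207


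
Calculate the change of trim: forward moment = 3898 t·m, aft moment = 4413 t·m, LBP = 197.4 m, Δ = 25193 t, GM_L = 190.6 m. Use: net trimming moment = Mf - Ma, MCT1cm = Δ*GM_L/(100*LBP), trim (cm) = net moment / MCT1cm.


Formula: net trimming moment = Mf - Ma; MCT1cm = Δ*GM_L/(100*LBP); trim = net moment / MCT1cm
Step 1 — net trimming moment = 3898 - 4413 = -515 t·m
Step 2 — MCT1cm = 25193 * 190.6 / (100 * 197.4) = 243.2516 t·m/cm
Step 3 — trim = -515 / 243.2516 ≈ -2.1171 cm (5 s.f.)

-2.1171 cm


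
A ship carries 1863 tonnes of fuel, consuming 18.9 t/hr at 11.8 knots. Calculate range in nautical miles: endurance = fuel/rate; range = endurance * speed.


Formula: endurance = fuel / rate; range = endurance * speed
Step 1 — endurance = 1863 / 18.9 = 98.5714 hours
Step 2 — range = 98.5714 * 11.8 ≈ 1163.1 nautical miles (5 s.f.)

1163.1 NM


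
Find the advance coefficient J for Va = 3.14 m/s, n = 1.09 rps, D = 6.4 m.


Formula: J = Va / (n * D)
Step 1 — n * D = 1.09 * 6.4 = 6.976
Step 2 — J = 3.14 / 6.976 ≈ 0.45011 (5 s.f.)

0.45011


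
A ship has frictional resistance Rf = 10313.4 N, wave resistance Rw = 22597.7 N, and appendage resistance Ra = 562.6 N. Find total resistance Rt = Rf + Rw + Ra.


Formula: Rt = Rf + Rw + Ra
Substituting: Rt = 10313.4 + 22597.7 + 562.6
Result: Rt = 33473.7 N

33473.7 N


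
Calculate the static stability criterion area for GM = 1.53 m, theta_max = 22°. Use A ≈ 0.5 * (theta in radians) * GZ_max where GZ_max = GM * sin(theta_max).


Formula: GZ_max = GM * sin(theta); Area = 0.5 * theta_rad * GZ_max
Step 1 — GZ_max = 1.53 * sin(22°) = 1.53 * 0.374607 = 0.573149 m
Step 2 — theta_rad = 22 * pi/180 = 0.383972 rad
Step 3 — Area = 0.5 * 0.383972 * 0.573149 ≈ 0.11004 m·rad (5 s.f.)

0.11004 m·rad


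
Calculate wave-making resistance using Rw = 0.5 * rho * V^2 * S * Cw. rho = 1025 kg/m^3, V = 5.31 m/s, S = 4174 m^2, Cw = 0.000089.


Formula: Rw = 0.5 * rho * V^2 * S * Cw
Step 1 — V^2 = 5.31^2 = 28.1961
Step 2 — 0.5 * rho * V^2 = 0.5 * 1025 * 28.1961 = 14450.50125
Step 3 — Rw = 14450.50125 * 4174 * 0.000089 ≈ 5368.2 N (5 s.f.)

5368.2 N


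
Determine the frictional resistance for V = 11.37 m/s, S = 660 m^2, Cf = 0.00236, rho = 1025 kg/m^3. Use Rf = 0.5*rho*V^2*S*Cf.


Formula: Rf = 0.5 * rho * V^2 * S * Cf
Step 1 — V^2 = 11.37^2 = 129.2769
Step 2 — 0.5 * rho * V^2 = 0.5 * 1025 * 129.2769 = 66254.41125
Step 3 — Rf = 66254.41125 * 660 * 0.00236 ≈ 103200 N (5 s.f.)

103200 N


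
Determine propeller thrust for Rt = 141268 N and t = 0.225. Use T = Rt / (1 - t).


Formula: T = Rt / (1 - t)
Step 1 — (1 - t) = 1 - 0.225 = 0.775
Step 2 — T = 141268 / 0.775 ≈ 182280 N (5 s.f.)

182280 N


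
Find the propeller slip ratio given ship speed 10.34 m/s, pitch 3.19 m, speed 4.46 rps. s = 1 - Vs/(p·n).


Formula: s = 1 - Vs / (p * n)
Step 1 — p * n = 3.19 * 4.46 = 14.2274
Step 2 — Vs / (p*n) = 10.34 / 14.2274 = 0.726767 (6 d.p.)
Step 3 — s = 1 - 0.726767 = 0.273233

0.273233


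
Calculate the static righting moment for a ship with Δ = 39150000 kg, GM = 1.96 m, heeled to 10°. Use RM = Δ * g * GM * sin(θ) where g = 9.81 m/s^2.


Formula: GZ = GM * sin(theta); RM = disp * g * GZ
Step 1 — GZ = 1.96 * sin(10°) = 1.96 * 0.173648 = 0.34035 m
Step 2 — RM = 39150000 * 9.81 * 0.34035 ≈ 130720000 N·m (5 s.f.)

130720000 N·m


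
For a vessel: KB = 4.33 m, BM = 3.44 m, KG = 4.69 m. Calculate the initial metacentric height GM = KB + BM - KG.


Formula: GM = KB + BM - KG
Step 1 — KM = KB + BM = 4.33 + 3.44 = 7.77 m
Step 2 — GM = KM - KG = 7.77 - 4.69 = 3.08 m

3.08 m


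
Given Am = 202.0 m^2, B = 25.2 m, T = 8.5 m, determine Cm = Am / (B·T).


Formula: Cm = Am / (B * T)
Step 1 — B * T = 25.2 * 8.5 = 214.2 m^2
Step 2 — Cm = 202.0 / 214.2 ≈ 0.94304 (5 s.f.)

0.94304


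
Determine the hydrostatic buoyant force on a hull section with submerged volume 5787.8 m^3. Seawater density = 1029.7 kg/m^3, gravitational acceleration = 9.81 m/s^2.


Formula: Fb = rho * g * V
Substituting: Fb = 1029.7 * 9.81 * 5787.8
Intermediate: 1029.7 * 9.81 = 10101.357
Result: Fb = 10101.357 * 5787.8 ≈ 58465000 N (5 s.f.)

58465000 N


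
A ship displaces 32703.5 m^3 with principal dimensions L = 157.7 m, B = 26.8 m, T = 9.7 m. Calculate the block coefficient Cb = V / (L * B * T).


Formula: Cb = V / (L * B * T)
Step 1 — L * B * T = 157.7 * 26.8 * 9.7 = 40995.692 m^3
Step 2 — Cb = 32703.5 / 40995.692 ≈ 0.79773 (5 s.f.)

0.79773


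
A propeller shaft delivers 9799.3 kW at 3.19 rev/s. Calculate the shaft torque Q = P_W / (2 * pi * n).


Formula: Q = P_W / (2 * pi * n)
Step 1 — P_W = 9799.3 kW * 1000 = 9799300.0 W
Step 2 — 2 * pi * n = 2 * pi * 3.19 = 20.043361
Step 3 — Q = 9799300.0 / 20.043361 ≈ 488910 N·m (5 s.f.)

488910 N·m


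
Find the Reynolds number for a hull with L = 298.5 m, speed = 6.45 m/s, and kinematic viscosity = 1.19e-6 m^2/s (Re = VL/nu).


Formula: Re = V * L / nu
Step 1 — V * L = 6.45 * 298.5 = 1925.325 m^2/s
Step 2 — Re = 1925.325 / 1.19e-6 = 1.62e+09

1.62e+09


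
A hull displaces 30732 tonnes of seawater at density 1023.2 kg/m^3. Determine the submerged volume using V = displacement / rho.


Formula: V = mass / rho
Step 1 — convert tonnes to kg: 30732 t * 1000 = 30732000 kg
Step 2 — V = 30732000 / 1023.2 ≈ 30035 m^3 (5 s.f.)

30035 m^3


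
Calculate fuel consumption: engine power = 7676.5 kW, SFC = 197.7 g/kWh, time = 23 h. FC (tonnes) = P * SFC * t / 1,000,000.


Formula: FC (tonnes) = P * SFC * t / 1,000,000
Step 1 — P * SFC * t = 7676.5 * 197.7 * 23 = 34905813.15 g
Step 2 — FC (tonnes) = 34905813.15 / 1,000,000 ≈ 34.906 tonnes (5 s.f.)

34.906 tonnes


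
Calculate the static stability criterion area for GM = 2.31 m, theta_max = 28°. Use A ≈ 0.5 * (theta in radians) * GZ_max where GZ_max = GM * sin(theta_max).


Formula: GZ_max = GM * sin(theta); Area = 0.5 * theta_rad * GZ_max
Step 1 — GZ_max = 2.31 * sin(28°) = 2.31 * 0.469472 = 1.08448 m
Step 2 — theta_rad = 28 * pi/180 = 0.488692 rad
Step 3 — Area = 0.5 * 0.488692 * 1.08448 ≈ 0.26499 m·rad (5 s.f.)

0.26499 m·rad


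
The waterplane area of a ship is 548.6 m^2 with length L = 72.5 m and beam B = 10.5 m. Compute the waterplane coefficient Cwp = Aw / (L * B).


Formula: Cwp = Aw / (L * B)
Step 1 — L * B = 72.5 * 10.5 = 761.25 m^2
Step 2 — Cwp = 548.6 / 761.25 ≈ 0.72066 (5 s.f.)

0.72066


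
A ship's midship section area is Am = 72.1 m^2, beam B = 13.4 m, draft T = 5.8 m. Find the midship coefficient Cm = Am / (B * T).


Formula: Cm = Am / (B * T)
Step 1 — B * T = 13.4 * 5.8 = 77.72 m^2
Step 2 — Cm = 72.1 / 77.72 ≈ 0.92769 (5 s.f.)

0.92769


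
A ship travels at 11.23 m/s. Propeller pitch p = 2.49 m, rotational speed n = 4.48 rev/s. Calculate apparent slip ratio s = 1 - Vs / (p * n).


Formula: s = 1 - Vs / (p * n)
Step 1 — p * n = 2.49 * 4.48 = 11.1552
Step 2 — Vs / (p*n) = 11.23 / 11.1552 = 1.006705 (6 d.p.)
Step 3 — s = 1 - 1.006705 = -0.006705

-0.006705


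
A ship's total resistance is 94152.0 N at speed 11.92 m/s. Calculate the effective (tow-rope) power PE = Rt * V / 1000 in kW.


Formula: PE = Rt * V / 1000 (kW)
Step 1 — PE (W) = 94152.0 * 11.92 = 1122291.84 W
Step 2 — PE (kW) = 1122291.84 / 1000 ≈ 1122.3 kW (5 s.f.)

1122.3 kW


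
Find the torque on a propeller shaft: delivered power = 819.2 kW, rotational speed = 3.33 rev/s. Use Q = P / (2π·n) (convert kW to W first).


Formula: Q = P_W / (2 * pi * n)
Step 1 — P_W = 819.2 kW * 1000 = 819200.0 W
Step 2 — 2 * pi * n = 2 * pi * 3.33 = 20.923007
Step 3 — Q = 819200.0 / 20.923007 ≈ 39153 N·m (5 s.f.)

39153 N·m


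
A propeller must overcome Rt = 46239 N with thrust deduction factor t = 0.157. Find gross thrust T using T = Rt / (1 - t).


Formula: T = Rt / (1 - t)
Step 1 — (1 - t) = 1 - 0.157 = 0.843
Step 2 — T = 46239 / 0.843 ≈ 54851 N (5 s.f.)

54851 N


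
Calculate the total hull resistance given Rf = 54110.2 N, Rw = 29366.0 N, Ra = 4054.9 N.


Formula: Rt = Rf + Rw + Ra
Substituting: Rt = 54110.2 + 29366.0 + 4054.9
Result: Rt = 87531.1 N

87531.1 N


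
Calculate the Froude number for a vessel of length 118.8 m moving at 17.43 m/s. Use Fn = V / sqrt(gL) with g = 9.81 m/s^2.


Formula: Fn = V / sqrt(g * L)
Step 1 — g * L = 9.81 * 118.8 = 1165.428
Step 2 — sqrt(g * L) = sqrt(1165.428) = 34.138366
Step 3 — Fn = 17.43 / 34.138366 ≈ 0.51057 (5 s.f.)

0.51057


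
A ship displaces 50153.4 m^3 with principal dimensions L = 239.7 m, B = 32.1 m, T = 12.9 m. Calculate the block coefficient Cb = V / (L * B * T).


Formula: Cb = V / (L * B * T)
Step 1 — L * B * T = 239.7 * 32.1 * 12.9 = 99257.373 m^3
Step 2 — Cb = 50153.4 / 99257.373 ≈ 0.50529 (5 s.f.)

0.50529


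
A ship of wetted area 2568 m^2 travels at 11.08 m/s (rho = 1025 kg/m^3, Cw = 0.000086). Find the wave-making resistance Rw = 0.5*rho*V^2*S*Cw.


Formula: Rw = 0.5 * rho * V^2 * S * Cw
Step 1 — V^2 = 11.08^2 = 122.7664
Step 2 — 0.5 * rho * V^2 = 0.5 * 1025 * 122.7664 = 62917.78
Step 3 — Rw = 62917.78 * 2568 * 0.000086 ≈ 13895 N (5 s.f.)

13895 N


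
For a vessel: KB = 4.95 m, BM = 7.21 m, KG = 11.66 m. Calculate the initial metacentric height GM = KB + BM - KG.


Formula: GM = KB + BM - KG
Step 1 — KM = KB + BM = 4.95 + 7.21 = 12.16 m
Step 2 — GM = KM - KG = 12.16 - 11.66 = 0.5 m

0.5 m


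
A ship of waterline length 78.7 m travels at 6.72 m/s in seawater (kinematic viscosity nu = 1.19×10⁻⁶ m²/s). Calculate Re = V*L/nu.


Formula: Re = V * L / nu
Step 1 — V * L = 6.72 * 78.7 = 528.864 m^2/s
Step 2 — Re = 528.864 / 1.19e-6 = 4.44e+08

4.44e+08


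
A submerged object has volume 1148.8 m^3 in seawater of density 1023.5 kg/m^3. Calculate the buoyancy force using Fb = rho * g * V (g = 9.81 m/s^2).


Formula: Fb = rho * g * V
Substituting: Fb = 1023.5 * 9.81 * 1148.8
Intermediate: 1023.5 * 9.81 = 10040.535
Result: Fb = 10040.535 * 1148.8 ≈ 11535000 N (5 s.f.)

11535000 N


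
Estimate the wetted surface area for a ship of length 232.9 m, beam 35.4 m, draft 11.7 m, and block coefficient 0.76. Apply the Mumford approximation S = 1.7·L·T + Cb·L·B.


Formula: S = 1.7*L*T + V/T with V = Cb*L*B*T, i.e. S = L * (1.7*T + Cb*B)
Step 1 — 1.7*T = 1.7 * 11.7 = 19.89 m
Step 2 — Cb*B = 0.76 * 35.4 = 26.904 m
Step 3 — 1.7*T + Cb*B = 19.89 + 26.904 = 46.794 m
Step 4 — S = 232.9 * 46.794 ≈ 10898 m^2 (5 s.f.)

10898 m^2


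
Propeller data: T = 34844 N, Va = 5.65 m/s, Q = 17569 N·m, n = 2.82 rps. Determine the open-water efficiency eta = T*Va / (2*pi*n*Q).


Formula: eta = T * Va / (2 * pi * n * Q)
Step 1 — numerator = T * Va = 34844 * 5.65 = 196868.6
Step 2 — 2 * pi * n = 2 * pi * 2.82 = 17.718583
Step 3 — denominator = 17.718583 * 17569 = 311297.78
Step 4 — eta = 196868.6 / 311297.78 ≈ 0.63241 (5 s.f.)

0.63241


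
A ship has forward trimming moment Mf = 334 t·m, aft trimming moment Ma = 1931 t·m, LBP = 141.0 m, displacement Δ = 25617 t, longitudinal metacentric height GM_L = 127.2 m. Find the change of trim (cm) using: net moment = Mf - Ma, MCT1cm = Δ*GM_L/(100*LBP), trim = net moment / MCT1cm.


Formula: net trimming moment = Mf - Ma; MCT1cm = Δ*GM_L/(100*LBP); trim = net moment / MCT1cm
Step 1 — net trimming moment = 334 - 1931 = -1597 t·m
Step 2 — MCT1cm = 25617 * 127.2 / (100 * 141.0) = 231.098 t·m/cm
Step 3 — trim = -1597 / 231.098 ≈ -6.9105 cm (5 s.f.)

-6.9105 cm


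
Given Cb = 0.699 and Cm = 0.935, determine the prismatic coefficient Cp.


Formula: Cp = Cb / Cm
Substituting: Cp = 0.699 / 0.935
Result: Cp ≈ 0.74759 (5 s.f.)

0.74759


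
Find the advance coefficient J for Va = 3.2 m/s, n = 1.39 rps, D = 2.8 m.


Formula: J = Va / (n * D)
Step 1 — n * D = 1.39 * 2.8 = 3.892
Step 2 — J = 3.2 / 3.892 ≈ 0.82220 (5 s.f.)

0.82220


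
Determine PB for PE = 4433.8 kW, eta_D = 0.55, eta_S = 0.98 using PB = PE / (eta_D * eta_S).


Formula: PB = PE / (eta_D * eta_S)
Step 1 — combined efficiency = eta_D * eta_S = 0.55 * 0.98 = 0.539
Step 2 — PB = 4433.8 / 0.539 ≈ 8226.0 kW (5 s.f.)

8226.0 kW


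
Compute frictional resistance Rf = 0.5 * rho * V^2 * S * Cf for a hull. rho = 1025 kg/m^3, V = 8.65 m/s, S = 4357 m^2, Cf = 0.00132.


Formula: Rf = 0.5 * rho * V^2 * S * Cf
Step 1 — V^2 = 8.65^2 = 74.8225
Step 2 — 0.5 * rho * V^2 = 0.5 * 1025 * 74.8225 = 38346.53125
Step 3 — Rf = 38346.53125 * 4357 * 0.00132 ≈ 220540 N (5 s.f.)

220540 N


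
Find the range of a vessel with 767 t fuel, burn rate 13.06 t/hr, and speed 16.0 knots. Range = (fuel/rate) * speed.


Formula: endurance = fuel / rate; range = endurance * speed
Step 1 — endurance = 767 / 13.06 = 58.7289 hours
Step 2 — range = 58.7289 * 16.0 ≈ 939.66 nautical miles (5 s.f.)

939.66 NM


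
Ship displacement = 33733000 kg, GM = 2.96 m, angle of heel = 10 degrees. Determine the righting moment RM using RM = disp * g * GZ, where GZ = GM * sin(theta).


Formula: GZ = GM * sin(theta); RM = disp * g * GZ
Step 1 — GZ = 2.96 * sin(10°) = 2.96 * 0.173648 = 0.513998 m
Step 2 — RM = 33733000 * 9.81 * 0.513998 ≈ 170090000 N·m (5 s.f.)

170090000 N·m


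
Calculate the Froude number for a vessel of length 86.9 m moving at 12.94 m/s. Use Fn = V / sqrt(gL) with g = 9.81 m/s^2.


Formula: Fn = V / sqrt(g * L)
Step 1 — g * L = 9.81 * 86.9 = 852.489
Step 2 — sqrt(g * L) = sqrt(852.489) = 29.197414
Step 3 — Fn = 12.94 / 29.197414 ≈ 0.44319 (5 s.f.)

0.44319


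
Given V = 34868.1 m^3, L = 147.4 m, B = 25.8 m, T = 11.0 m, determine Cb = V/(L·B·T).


Formula: Cb = V / (L * B * T)
Step 1 — L * B * T = 147.4 * 25.8 * 11.0 = 41832.12 m^3
Step 2 — Cb = 34868.1 / 41832.12 ≈ 0.83352 (5 s.f.)

0.83352


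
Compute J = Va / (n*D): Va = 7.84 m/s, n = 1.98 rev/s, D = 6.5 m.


Formula: J = Va / (n * D)
Step 1 — n * D = 1.98 * 6.5 = 12.87
Step 2 — J = 7.84 / 12.87 ≈ 0.60917 (5 s.f.)

0.60917


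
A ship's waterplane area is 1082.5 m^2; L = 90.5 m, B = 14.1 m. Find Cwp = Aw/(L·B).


Formula: Cwp = Aw / (L * B)
Step 1 — L * B = 90.5 * 14.1 = 1276.05 m^2
Step 2 — Cwp = 1082.5 / 1276.05 ≈ 0.84832 (5 s.f.)

0.84832


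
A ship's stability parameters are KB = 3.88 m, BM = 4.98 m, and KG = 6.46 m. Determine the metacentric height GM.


Formula: GM = KB + BM - KG
Step 1 — KM = KB + BM = 3.88 + 4.98 = 8.86 m
Step 2 — GM = KM - KG = 8.86 - 6.46 = 2.4 m

2.4 m


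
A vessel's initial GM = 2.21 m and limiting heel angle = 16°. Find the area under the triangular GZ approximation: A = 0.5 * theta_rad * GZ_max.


Formula: GZ_max = GM * sin(theta); Area = 0.5 * theta_rad * GZ_max
Step 1 — GZ_max = 2.21 * sin(16°) = 2.21 * 0.275637 = 0.609158 m
Step 2 — theta_rad = 16 * pi/180 = 0.279253 rad
Step 3 — Area = 0.5 * 0.279253 * 0.609158 ≈ 0.085055 m·rad (5 s.f.)

0.085055 m·rad


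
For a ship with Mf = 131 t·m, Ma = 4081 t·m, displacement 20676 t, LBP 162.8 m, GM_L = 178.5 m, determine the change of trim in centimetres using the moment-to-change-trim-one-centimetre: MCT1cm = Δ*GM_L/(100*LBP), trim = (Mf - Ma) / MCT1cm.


Formula: net trimming moment = Mf - Ma; MCT1cm = Δ*GM_L/(100*LBP); trim = net moment / MCT1cm
Step 1 — net trimming moment = 131 - 4081 = -3950 t·m
Step 2 — MCT1cm = 20676 * 178.5 / (100 * 162.8) = 226.6994 t·m/cm
Step 3 — trim = -3950 / 226.6994 ≈ -17.424 cm (5 s.f.)

-17.424 cm


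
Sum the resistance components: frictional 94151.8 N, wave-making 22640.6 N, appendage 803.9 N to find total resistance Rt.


Formula: Rt = Rf + Rw + Ra
Substituting: Rt = 94151.8 + 22640.6 + 803.9
Result: Rt = 117596.3 N

117596.3 N


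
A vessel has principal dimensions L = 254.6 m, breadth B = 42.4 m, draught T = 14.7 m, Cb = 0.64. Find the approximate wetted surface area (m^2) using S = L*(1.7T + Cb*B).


Formula: S = 1.7*L*T + V/T with V = Cb*L*B*T, i.e. S = L * (1.7*T + Cb*B)
Step 1 — 1.7*T = 1.7 * 14.7 = 24.99 m
Step 2 — Cb*B = 0.64 * 42.4 = 27.136 m
Step 3 — 1.7*T + Cb*B = 24.99 + 27.136 = 52.126 m
Step 4 — S = 254.6 * 52.126 ≈ 13271 m^2 (5 s.f.)

13271 m^2


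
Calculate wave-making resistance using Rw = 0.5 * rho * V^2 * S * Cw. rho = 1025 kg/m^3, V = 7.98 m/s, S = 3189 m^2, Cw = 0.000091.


Formula: Rw = 0.5 * rho * V^2 * S * Cw
Step 1 — V^2 = 7.98^2 = 63.6804
Step 2 — 0.5 * rho * V^2 = 0.5 * 1025 * 63.6804 = 32636.205
Step 3 — Rw = 32636.205 * 3189 * 0.000091 ≈ 9471.0 N (5 s.f.)

9471.0 N


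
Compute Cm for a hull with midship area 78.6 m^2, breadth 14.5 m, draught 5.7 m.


Formula: Cm = Am / (B * T)
Step 1 — B * T = 14.5 * 5.7 = 82.65 m^2
Step 2 — Cm = 78.6 / 82.65 ≈ 0.95100 (5 s.f.)

0.95100


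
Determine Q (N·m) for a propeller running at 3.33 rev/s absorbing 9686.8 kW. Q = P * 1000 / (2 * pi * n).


Formula: Q = P_W / (2 * pi * n)
Step 1 — P_W = 9686.8 kW * 1000 = 9686800.0 W
Step 2 — 2 * pi * n = 2 * pi * 3.33 = 20.923007
Step 3 — Q = 9686800.0 / 20.923007 ≈ 462970 N·m (5 s.f.)

462970 N·m


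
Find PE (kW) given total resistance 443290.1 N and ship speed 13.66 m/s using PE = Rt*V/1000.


Formula: PE = Rt * V / 1000 (kW)
Step 1 — PE (W) = 443290.1 * 13.66 = 6055342.766 W
Step 2 — PE (kW) = 6055342.766 / 1000 ≈ 6055.3 kW (5 s.f.)

6055.3 kW


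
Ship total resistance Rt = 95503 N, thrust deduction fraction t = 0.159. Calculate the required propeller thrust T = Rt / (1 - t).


Formula: T = Rt / (1 - t)
Step 1 — (1 - t) = 1 - 0.159 = 0.841
Step 2 — T = 95503 / 0.841 ≈ 113560 N (5 s.f.)

113560 N


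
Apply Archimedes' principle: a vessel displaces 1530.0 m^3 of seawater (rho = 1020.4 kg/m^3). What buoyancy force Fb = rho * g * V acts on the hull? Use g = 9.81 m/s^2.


Formula: Fb = rho * g * V
Substituting: Fb = 1020.4 * 9.81 * 1530.0
Intermediate: 1020.4 * 9.81 = 10010.124
Result: Fb = 10010.124 * 1530.0 ≈ 15315000 N (5 s.f.)

15315000 N


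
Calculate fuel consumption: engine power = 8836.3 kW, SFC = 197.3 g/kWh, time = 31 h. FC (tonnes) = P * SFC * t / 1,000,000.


Formula: FC (tonnes) = P * SFC * t / 1,000,000
Step 1 — P * SFC * t = 8836.3 * 197.3 * 31 = 54045461.69 g
Step 2 — FC (tonnes) = 54045461.69 / 1,000,000 ≈ 54.045 tonnes (5 s.f.)

54.045 tonnes


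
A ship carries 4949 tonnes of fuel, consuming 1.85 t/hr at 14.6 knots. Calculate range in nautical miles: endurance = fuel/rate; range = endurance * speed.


Formula: endurance = fuel / rate; range = endurance * speed
Step 1 — endurance = 4949 / 1.85 = 2675.1351 hours
Step 2 — range = 2675.1351 * 14.6 ≈ 39057 nautical miles (5 s.f.)

39057 NM


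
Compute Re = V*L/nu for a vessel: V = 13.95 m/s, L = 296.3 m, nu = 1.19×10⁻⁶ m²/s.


Formula: Re = V * L / nu
Step 1 — V * L = 13.95 * 296.3 = 4133.385 m^2/s
Step 2 — Re = 4133.385 / 1.19e-6 = 3.47e+09

3.47e+09


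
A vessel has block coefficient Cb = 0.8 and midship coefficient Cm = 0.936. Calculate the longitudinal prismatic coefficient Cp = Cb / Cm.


Formula: Cp = Cb / Cm
Substituting: Cp = 0.8 / 0.936
Result: Cp ≈ 0.85470 (5 s.f.)

0.85470


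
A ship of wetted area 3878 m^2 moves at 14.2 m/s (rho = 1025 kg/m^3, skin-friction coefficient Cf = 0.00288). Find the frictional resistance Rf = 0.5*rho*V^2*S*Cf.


Formula: Rf = 0.5 * rho * V^2 * S * Cf
Step 1 — V^2 = 14.2^2 = 201.64
Step 2 — 0.5 * rho * V^2 = 0.5 * 1025 * 201.64 = 103340.5
Step 3 — Rf = 103340.5 * 3878 * 0.00288 ≈ 1154200 N (5 s.f.)

1154200 N


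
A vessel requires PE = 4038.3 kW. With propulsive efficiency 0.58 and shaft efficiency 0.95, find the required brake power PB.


Formula: PB = PE / (eta_D * eta_S)
Step 1 — combined efficiency = eta_D * eta_S = 0.58 * 0.95 = 0.551
Step 2 — PB = 4038.3 / 0.551 ≈ 7329.0 kW (5 s.f.)

7329.0 kW


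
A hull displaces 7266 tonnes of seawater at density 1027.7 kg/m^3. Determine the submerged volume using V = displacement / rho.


Formula: V = mass / rho
Step 1 — convert tonnes to kg: 7266 t * 1000 = 7266000 kg
Step 2 — V = 7266000 / 1027.7 ≈ 7070.2 m^3 (5 s.f.)

7070.2 m^3


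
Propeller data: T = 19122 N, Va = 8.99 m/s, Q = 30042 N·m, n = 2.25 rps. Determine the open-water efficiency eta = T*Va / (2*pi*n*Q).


Formula: eta = T * Va / (2 * pi * n * Q)
Step 1 — numerator = T * Va = 19122 * 8.99 = 171906.78
Step 2 — 2 * pi * n = 2 * pi * 2.25 = 14.137167
Step 3 — denominator = 14.137167 * 30042 = 424708.77
Step 4 — eta = 171906.78 / 424708.77 ≈ 0.40476 (5 s.f.)

0.40476


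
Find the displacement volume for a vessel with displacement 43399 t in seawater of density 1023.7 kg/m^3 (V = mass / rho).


Formula: V = mass / rho
Step 1 — convert tonnes to kg: 43399 t * 1000 = 43399000 kg
Step 2 — V = 43399000 / 1023.7 ≈ 42394 m^3 (5 s.f.)

42394 m^3


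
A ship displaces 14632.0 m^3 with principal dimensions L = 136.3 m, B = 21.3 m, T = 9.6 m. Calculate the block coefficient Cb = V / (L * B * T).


Formula: Cb = V / (L * B * T)
Step 1 — L * B * T = 136.3 * 21.3 * 9.6 = 27870.624 m^3
Step 2 — Cb = 14632.0 / 27870.624 ≈ 0.52500 (5 s.f.)

0.52500


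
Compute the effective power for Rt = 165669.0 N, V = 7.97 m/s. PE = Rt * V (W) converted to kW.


Formula: PE = Rt * V / 1000 (kW)
Step 1 — PE (W) = 165669.0 * 7.97 = 1320381.93 W
Step 2 — PE (kW) = 1320381.93 / 1000 ≈ 1320.4 kW (5 s.f.)

1320.4 kW


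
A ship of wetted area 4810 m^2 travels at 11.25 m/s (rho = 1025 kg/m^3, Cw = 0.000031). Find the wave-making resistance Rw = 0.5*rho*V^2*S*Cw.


Formula: Rw = 0.5 * rho * V^2 * S * Cw
Step 1 — V^2 = 11.25^2 = 126.5625
Step 2 — 0.5 * rho * V^2 = 0.5 * 1025 * 126.5625 = 64863.28125
Step 3 — Rw = 64863.28125 * 4810 * 0.000031 ≈ 9671.8 N (5 s.f.)

9671.8 N


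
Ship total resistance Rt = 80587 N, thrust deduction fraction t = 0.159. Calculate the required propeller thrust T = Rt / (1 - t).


Formula: T = Rt / (1 - t)
Step 1 — (1 - t) = 1 - 0.159 = 0.841
Step 2 — T = 80587 / 0.841 ≈ 95823 N (5 s.f.)

95823 N


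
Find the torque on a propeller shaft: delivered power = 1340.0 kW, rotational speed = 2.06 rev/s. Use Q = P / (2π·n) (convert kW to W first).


Formula: Q = P_W / (2 * pi * n)
Step 1 — P_W = 1340.0 kW * 1000 = 1340000.0 W
Step 2 — 2 * pi * n = 2 * pi * 2.06 = 12.943362
Step 3 — Q = 1340000.0 / 12.943362 ≈ 103530 N·m (5 s.f.)

103530 N·m


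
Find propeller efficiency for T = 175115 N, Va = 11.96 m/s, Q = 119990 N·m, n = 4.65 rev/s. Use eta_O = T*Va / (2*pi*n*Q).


Formula: eta = T * Va / (2 * pi * n * Q)
Step 1 — numerator = T * Va = 175115 * 11.96 = 2094375.4
Step 2 — 2 * pi * n = 2 * pi * 4.65 = 29.216812
Step 3 — denominator = 29.216812 * 119990 = 3505725.27
Step 4 — eta = 2094375.4 / 3505725.27 ≈ 0.59742 (5 s.f.)

0.59742


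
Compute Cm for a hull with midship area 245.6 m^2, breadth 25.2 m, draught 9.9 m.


Formula: Cm = Am / (B * T)
Step 1 — B * T = 25.2 * 9.9 = 249.48 m^2
Step 2 — Cm = 245.6 / 249.48 ≈ 0.98445 (5 s.f.)

0.98445


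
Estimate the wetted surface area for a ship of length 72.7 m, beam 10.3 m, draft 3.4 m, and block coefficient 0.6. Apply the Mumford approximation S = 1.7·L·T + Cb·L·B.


Formula: S = 1.7*L*T + V/T with V = Cb*L*B*T, i.e. S = L * (1.7*T + Cb*B)
Step 1 — 1.7*T = 1.7 * 3.4 = 5.78 m
Step 2 — Cb*B = 0.6 * 10.3 = 6.18 m
Step 3 — 1.7*T + Cb*B = 5.78 + 6.18 = 11.96 m
Step 4 — S = 72.7 * 11.96 ≈ 869.49 m^2 (5 s.f.)

869.49 m^2


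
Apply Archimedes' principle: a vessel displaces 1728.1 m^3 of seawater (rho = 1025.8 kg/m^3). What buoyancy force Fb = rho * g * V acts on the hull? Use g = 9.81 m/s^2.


Formula: Fb = rho * g * V
Substituting: Fb = 1025.8 * 9.81 * 1728.1
Intermediate: 1025.8 * 9.81 = 10063.098
Result: Fb = 10063.098 * 1728.1 ≈ 17390000 N (5 s.f.)

17390000 N


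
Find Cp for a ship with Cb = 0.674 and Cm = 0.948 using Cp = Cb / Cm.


Formula: Cp = Cb / Cm
Substituting: Cp = 0.674 / 0.948
Result: Cp ≈ 0.71097 (5 s.f.)

0.71097


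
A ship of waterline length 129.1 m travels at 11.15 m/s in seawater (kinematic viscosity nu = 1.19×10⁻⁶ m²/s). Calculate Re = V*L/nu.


Formula: Re = V * L / nu
Step 1 — V * L = 11.15 * 129.1 = 1439.465 m^2/s
Step 2 — Re = 1439.465 / 1.19e-6 = 1.21e+09

1.21e+09


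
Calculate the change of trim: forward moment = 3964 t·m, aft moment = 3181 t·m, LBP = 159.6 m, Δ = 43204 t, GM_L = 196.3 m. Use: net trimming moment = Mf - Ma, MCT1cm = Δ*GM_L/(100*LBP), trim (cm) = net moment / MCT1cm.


Formula: net trimming moment = Mf - Ma; MCT1cm = Δ*GM_L/(100*LBP); trim = net moment / MCT1cm
Step 1 — net trimming moment = 3964 - 3181 = 783 t·m
Step 2 — MCT1cm = 43204 * 196.3 / (100 * 159.6) = 531.3875 t·m/cm
Step 3 — trim = 783 / 531.3875 ≈ 1.4735 cm (5 s.f.)

1.4735 cm


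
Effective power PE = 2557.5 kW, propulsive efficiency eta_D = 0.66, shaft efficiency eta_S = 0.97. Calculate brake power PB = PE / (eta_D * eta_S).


Formula: PB = PE / (eta_D * eta_S)
Step 1 — combined efficiency = eta_D * eta_S = 0.66 * 0.97 = 0.6402
Step 2 — PB = 2557.5 / 0.6402 ≈ 3994.8 kW (5 s.f.)

3994.8 kW
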